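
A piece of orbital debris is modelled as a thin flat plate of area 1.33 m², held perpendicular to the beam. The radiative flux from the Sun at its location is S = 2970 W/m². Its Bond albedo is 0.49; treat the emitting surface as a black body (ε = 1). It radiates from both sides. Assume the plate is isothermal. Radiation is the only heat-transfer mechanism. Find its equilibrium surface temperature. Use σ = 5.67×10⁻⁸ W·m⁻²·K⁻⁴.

At equilibrium, absorbed power = emitted power.
Absorbing cross-section = A = 1.330 m²; emitting surface = 2A = 2.660 m² (ratio 2).
(1−a)S·A_cross = εσ·A_surf·T⁴  ⇒  T⁴ = (1−a)S/(2σ).
T⁴ = 0.510·2970/(2·5.67×10⁻⁸) = 1.336×10¹⁰ K⁴.
T = (1.336×10¹⁰)^(1/4).

T ≈ 340 K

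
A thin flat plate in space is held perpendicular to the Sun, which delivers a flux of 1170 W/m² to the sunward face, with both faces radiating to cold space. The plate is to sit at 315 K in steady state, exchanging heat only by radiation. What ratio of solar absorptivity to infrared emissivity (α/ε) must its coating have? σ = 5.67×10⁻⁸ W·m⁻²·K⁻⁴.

Balance: αS·A = εσ·2A·T⁴ ⇒ α/ε = 2σT⁴/S.
α/ε = 2·5.67×10⁻⁸·(315)⁴/1170 = 2·5.67×10⁻⁸·9.846×10⁹/1170.

α/ε ≈ 0.954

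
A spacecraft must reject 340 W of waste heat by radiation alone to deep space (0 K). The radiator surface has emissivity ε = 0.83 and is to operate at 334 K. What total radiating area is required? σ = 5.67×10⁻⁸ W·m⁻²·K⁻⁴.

P = εσA T⁴ ⇒ A = P/(εσT⁴).
T⁴ = 1.244×10¹⁰ K⁴.
A = 340/(0.83 × 5.67×10⁻⁸ × 1.244×10¹⁰).

A ≈ 0.581 m²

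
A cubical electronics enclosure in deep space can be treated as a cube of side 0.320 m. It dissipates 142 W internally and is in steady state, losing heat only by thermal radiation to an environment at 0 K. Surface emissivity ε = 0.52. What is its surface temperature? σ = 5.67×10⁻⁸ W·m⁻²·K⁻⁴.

Steady state: internal power = radiated power, P = εσA T⁴.
Radiating area A = 6L² = 0.6144 m².
T⁴ = P/(εσA) = 142/(0.52·5.67×10⁻⁸·0.6144) = 7.839×10⁹ K⁴.
T = (7.839×10⁹)^(1/4).

T ≈ 298 K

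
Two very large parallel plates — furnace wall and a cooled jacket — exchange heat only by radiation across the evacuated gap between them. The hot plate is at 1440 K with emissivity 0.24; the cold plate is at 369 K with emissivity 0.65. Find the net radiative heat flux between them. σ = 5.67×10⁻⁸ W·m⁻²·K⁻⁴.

q ≈ 51600 W/m²

For two infinite grey parallel plates, q = σ(T₁⁴ − T₂⁴)/(1/ε₁ + 1/ε₂ − 1).
T₁⁴ − T₂⁴ = 4.300×10¹² − 1.854×10¹⁰ = 4.281×10¹² K⁴.
1/ε₁ + 1/ε₂ − 1 = 4.167 + 1.538 − 1 = 4.705.
q = 5.67×10⁻⁸ × 4.281×10¹² / 4.705.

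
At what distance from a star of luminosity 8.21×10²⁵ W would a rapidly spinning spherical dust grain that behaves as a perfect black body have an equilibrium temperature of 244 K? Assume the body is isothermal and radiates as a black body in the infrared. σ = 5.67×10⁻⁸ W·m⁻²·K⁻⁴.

For an isothermal black-emitting sphere, (1−a)S·πr² = σ·4πr²·T⁴ ⇒ S = 4σT⁴/(1−a).
S = 4·5.67×10⁻⁸·(244)⁴/1.00 = 803.9 W/m².
Flux falls as S = L/(4πd²), so d = √(L/(4πS)) = √(8.21×10²⁵/(4π·803.9)).

d ≈ 9.01×10¹⁰ m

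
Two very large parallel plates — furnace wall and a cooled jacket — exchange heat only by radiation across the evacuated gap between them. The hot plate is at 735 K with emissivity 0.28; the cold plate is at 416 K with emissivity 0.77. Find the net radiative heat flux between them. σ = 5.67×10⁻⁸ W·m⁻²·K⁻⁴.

q ≈ 3840 W/m²

For two infinite grey parallel plates, q = σ(T₁⁴ − T₂⁴)/(1/ε₁ + 1/ε₂ − 1).
T₁⁴ − T₂⁴ = 2.918×10¹¹ − 2.995×10¹⁰ = 2.619×10¹¹ K⁴.
1/ε₁ + 1/ε₂ − 1 = 3.571 + 1.299 − 1 = 3.870.
q = 5.67×10⁻⁸ × 2.619×10¹¹ / 3.870.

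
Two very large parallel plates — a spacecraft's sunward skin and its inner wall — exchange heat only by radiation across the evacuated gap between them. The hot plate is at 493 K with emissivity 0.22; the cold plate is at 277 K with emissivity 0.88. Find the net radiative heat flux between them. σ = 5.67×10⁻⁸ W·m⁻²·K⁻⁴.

q ≈ 644 W/m²

For two infinite grey parallel plates, q = σ(T₁⁴ − T₂⁴)/(1/ε₁ + 1/ε₂ − 1).
T₁⁴ − T₂⁴ = 5.907×10¹⁰ − 5.887×10⁹ = 5.319×10¹⁰ K⁴.
1/ε₁ + 1/ε₂ − 1 = 4.545 + 1.136 − 1 = 4.682.
q = 5.67×10⁻⁸ × 5.319×10¹⁰ / 4.682.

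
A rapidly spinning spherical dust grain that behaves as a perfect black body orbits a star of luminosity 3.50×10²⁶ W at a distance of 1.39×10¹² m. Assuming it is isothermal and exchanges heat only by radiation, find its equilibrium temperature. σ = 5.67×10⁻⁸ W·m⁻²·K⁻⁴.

T ≈ 89.3 K

First find the stellar flux at distance d: S = L/(4πd²) = 3.50×10²⁶/(4π·(1.39×10¹²)²) = 14.42 W/m².
For an isothermal sphere, absorbed (1−a)S·πr² = emitted σ·4πr²·T⁴, so T⁴ = (1−a)S/(4σ).
T⁴ = 1.00·14.42/(4·5.67×10⁻⁸) = 6.356×10⁷ K⁴.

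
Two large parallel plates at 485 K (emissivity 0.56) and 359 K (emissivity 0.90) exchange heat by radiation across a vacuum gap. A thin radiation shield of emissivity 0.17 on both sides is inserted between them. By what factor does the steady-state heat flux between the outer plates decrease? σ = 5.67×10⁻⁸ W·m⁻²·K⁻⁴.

Without shield: q₀ = σΔ(T⁴)/(1/ε₁+1/ε₂−1) with denominator 1.897.
With shield the two gaps are in series; the resistances add: (1/ε₁+1/ε_s−1)+(1/ε_s+1/ε₂−1) = 6.668+5.993 = 12.66.
Heat-flux ratio q₀/q = 12.66/1.897.

factor ≈ 6.68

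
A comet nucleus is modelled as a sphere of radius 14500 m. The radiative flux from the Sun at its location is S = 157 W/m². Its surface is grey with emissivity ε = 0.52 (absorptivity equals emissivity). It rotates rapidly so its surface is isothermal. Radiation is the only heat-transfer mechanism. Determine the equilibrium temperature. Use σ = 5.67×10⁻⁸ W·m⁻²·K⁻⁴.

T ≈ 162 K

At equilibrium, absorbed power = emitted power.
Absorbing cross-section = πr² = 6.605×10⁸ m²; emitting surface = 4πr² = 2.642×10⁹ m² (ratio 4).
εS·A_cross = εσ·A_surf·T⁴  ⇒  T⁴ = S/(4σ)   (ε cancels).
T⁴ = 157/(4·5.67×10⁻⁸) = 6.922×10⁸ K⁴.
T = (6.922×10⁸)^(1/4).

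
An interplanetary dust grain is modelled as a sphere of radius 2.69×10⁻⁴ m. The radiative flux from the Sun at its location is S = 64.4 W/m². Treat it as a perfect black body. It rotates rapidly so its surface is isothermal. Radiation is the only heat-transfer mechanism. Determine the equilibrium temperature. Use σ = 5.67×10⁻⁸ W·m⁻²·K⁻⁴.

T ≈ 130 K

At equilibrium, absorbed power = emitted power.
Absorbing cross-section = πr² = 2.273×10⁻⁷ m²; emitting surface = 4πr² = 9.093×10⁻⁷ m² (ratio 4).
S·A_cross = εσ·A_surf·T⁴  ⇒  T⁴ = S/(4σ).
T⁴ = 1.00·64.4/(4·5.67×10⁻⁸) = 2.840×10⁸ K⁴.
T = (2.840×10⁸)^(1/4).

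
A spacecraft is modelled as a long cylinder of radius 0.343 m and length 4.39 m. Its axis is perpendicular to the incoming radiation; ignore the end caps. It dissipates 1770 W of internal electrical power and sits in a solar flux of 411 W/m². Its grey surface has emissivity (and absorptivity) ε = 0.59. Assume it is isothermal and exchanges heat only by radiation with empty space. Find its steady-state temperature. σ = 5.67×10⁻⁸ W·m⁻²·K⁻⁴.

At steady state, absorbed solar power + internal power = radiated power.
Absorbed: α·S·A_cross = 0.59·411·3.012 = 730.3 W (cross-section 2rL).
Total input = 730.3 + 1770 = 2500 W.
Radiated: εσ·A_surf·T⁴ with A_surf = 2πrL = 9.461 m².
T⁴ = 2500/(0.59·5.67×10⁻⁸·9.461) = 7.900×10⁹ K⁴.

T ≈ 298 K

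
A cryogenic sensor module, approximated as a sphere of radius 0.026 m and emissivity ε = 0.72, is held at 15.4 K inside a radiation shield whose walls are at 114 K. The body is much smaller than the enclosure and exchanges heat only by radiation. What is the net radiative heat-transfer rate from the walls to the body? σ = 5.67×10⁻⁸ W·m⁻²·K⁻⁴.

P_net ≈ 0.0586 W

For a small grey body in a large enclosure: P_net = εσA(T_body⁴ − T_wall⁴).
A = 4πr² = 0.008495 m²; T_body⁴ − T_wall⁴ = 56240 − 1.689×10⁸ = -1.688×10⁸ K⁴.
|P_net| = 0.72·5.67×10⁻⁸·0.008495·1.688×10⁸.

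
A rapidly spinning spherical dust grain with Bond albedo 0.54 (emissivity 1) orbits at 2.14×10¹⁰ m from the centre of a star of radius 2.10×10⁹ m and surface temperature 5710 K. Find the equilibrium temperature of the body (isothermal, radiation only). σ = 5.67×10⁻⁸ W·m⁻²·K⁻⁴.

The star's surface emits σT_*⁴; at distance d the flux is S = σT_*⁴(R_*/d)².
S = 5.67×10⁻⁸·(5710)⁴·(2.10×10⁹/2.14×10¹⁰)² = 5.804×10⁵ W/m².
For an isothermal sphere T⁴ = (1−a)S/(4σ) = 1.177×10¹² K⁴.

T ≈ 1040 K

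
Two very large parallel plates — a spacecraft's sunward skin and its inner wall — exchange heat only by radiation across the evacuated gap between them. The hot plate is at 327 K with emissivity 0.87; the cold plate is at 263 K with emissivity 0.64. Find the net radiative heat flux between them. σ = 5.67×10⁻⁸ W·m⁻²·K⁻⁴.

For two infinite grey parallel plates, q = σ(T₁⁴ − T₂⁴)/(1/ε₁ + 1/ε₂ − 1).
T₁⁴ − T₂⁴ = 1.143×10¹⁰ − 4.784×10⁹ = 6.649×10⁹ K⁴.
1/ε₁ + 1/ε₂ − 1 = 1.149 + 1.562 − 1 = 1.712.
q = 5.67×10⁻⁸ × 6.649×10⁹ / 1.712.

q ≈ 220 W/m²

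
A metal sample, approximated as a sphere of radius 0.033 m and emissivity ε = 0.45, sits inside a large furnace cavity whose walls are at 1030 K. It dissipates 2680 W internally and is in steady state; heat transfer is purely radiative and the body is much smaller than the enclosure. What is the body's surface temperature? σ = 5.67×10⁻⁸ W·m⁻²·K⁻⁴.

For a small grey body in a large enclosure, net radiated power = εσA(T⁴ − T_w⁴).
Steady state: P = εσA(T⁴ − T_w⁴) with A = 4πr² = 0.01368 m².
T⁴ = P/(εσA) + T_w⁴ = 2680/(0.45·5.67×10⁻⁸·0.01368) + (1030)⁴
    = 7.675×10¹² + 1.126×10¹² = 8.801×10¹² K⁴.

T ≈ 1720 K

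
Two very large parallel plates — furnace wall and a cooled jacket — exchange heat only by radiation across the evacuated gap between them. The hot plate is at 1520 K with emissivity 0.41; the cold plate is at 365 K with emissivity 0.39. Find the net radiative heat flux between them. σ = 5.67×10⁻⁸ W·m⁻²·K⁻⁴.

q ≈ 75400 W/m²

For two infinite grey parallel plates, q = σ(T₁⁴ − T₂⁴)/(1/ε₁ + 1/ε₂ − 1).
T₁⁴ − T₂⁴ = 5.338×10¹² − 1.775×10¹⁰ = 5.320×10¹² K⁴.
1/ε₁ + 1/ε₂ − 1 = 2.439 + 2.564 − 1 = 4.003.
q = 5.67×10⁻⁸ × 5.320×10¹² / 4.003.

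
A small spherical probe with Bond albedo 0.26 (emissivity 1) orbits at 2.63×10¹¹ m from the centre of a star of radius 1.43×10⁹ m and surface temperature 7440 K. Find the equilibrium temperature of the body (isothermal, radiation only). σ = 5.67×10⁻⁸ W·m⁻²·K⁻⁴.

The star's surface emits σT_*⁴; at distance d the flux is S = σT_*⁴(R_*/d)².
S = 5.67×10⁻⁸·(7440)⁴·(1.43×10⁹/2.63×10¹¹)² = 5136 W/m².
For an isothermal sphere T⁴ = (1−a)S/(4σ) = 1.676×10¹⁰ K⁴.

T ≈ 360 K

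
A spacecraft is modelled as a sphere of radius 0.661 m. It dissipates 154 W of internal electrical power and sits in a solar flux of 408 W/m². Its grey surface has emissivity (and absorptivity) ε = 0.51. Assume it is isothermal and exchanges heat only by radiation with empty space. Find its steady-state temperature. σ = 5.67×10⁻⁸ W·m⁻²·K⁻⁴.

T ≈ 229 K

At steady state, absorbed solar power + internal power = radiated power.
Absorbed: α·S·A_cross = 0.51·408·1.373 = 285.6 W (cross-section πr²).
Total input = 285.6 + 154 = 439.6 W.
Radiated: εσ·A_surf·T⁴ with A_surf = 4πr² = 5.491 m².
T⁴ = 439.6/(0.51·5.67×10⁻⁸·5.491) = 2.769×10⁹ K⁴.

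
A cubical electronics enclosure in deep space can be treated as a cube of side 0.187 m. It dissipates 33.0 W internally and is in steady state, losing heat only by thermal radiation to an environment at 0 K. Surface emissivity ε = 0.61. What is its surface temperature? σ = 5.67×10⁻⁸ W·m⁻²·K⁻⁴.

Steady state: internal power = radiated power, P = εσA T⁴.
Radiating area A = 6L² = 0.2098 m².
T⁴ = P/(εσA) = 33.0/(0.61·5.67×10⁻⁸·0.2098) = 4.547×10⁹ K⁴.
T = (4.547×10⁹)^(1/4).

T ≈ 260 K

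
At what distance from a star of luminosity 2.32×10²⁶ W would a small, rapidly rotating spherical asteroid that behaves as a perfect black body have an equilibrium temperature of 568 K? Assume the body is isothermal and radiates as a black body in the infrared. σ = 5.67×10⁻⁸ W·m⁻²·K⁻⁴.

For an isothermal black-emitting sphere, (1−a)S·πr² = σ·4πr²·T⁴ ⇒ S = 4σT⁴/(1−a).
S = 4·5.67×10⁻⁸·(568)⁴/1.00 = 23610 W/m².
Flux falls as S = L/(4πd²), so d = √(L/(4πS)) = √(2.32×10²⁶/(4π·23610)).

d ≈ 2.80×10¹⁰ m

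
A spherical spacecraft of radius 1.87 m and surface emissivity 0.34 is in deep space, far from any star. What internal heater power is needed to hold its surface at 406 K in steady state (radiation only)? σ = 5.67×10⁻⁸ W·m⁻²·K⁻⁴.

P = εσ·4πr²·T⁴.
4πr² = 43.94 m²; T⁴ = 2.717×10¹⁰ K⁴.
P = 0.34·5.67×10⁻⁸·43.94·2.717×10¹⁰.

P ≈ 23000 W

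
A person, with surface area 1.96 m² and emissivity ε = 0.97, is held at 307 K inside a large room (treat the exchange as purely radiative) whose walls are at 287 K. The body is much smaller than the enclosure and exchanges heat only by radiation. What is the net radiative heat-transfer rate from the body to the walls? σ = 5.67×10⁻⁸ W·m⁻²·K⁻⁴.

P_net ≈ 226 W

For a small grey body in a large enclosure: P_net = εσA(T_body⁴ − T_wall⁴).
A = 1.96 m²; T_body⁴ − T_wall⁴ = 8.883×10⁹ − 6.785×10⁹ = 2.098×10⁹ K⁴.
|P_net| = 0.97·5.67×10⁻⁸·1.960·2.098×10⁹.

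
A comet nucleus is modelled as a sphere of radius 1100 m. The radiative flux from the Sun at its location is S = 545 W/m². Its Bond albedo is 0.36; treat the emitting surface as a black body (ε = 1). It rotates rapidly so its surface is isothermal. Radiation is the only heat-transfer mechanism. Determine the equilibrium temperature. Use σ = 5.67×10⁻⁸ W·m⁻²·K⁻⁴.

T ≈ 198 K

At equilibrium, absorbed power = emitted power.
Absorbing cross-section = πr² = 3.801×10⁶ m²; emitting surface = 4πr² = 1.521×10⁷ m² (ratio 4).
(1−a)S·A_cross = εσ·A_surf·T⁴  ⇒  T⁴ = (1−a)S/(4σ).
T⁴ = 0.640·545/(4·5.67×10⁻⁸) = 1.538×10⁹ K⁴.
T = (1.538×10⁹)^(1/4).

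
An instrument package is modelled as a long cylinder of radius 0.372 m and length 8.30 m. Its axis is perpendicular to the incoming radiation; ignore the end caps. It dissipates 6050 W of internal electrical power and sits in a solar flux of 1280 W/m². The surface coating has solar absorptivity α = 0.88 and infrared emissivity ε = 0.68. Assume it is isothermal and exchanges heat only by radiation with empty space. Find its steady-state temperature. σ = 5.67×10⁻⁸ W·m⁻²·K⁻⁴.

T ≈ 363 K

At steady state, absorbed solar power + internal power = radiated power.
Absorbed: α·S·A_cross = 0.88·1280·6.175 = 6956 W (cross-section 2rL).
Total input = 6956 + 6050 = 13010 W.
Radiated: εσ·A_surf·T⁴ with A_surf = 2πrL = 19.40 m².
T⁴ = 13010/(0.68·5.67×10⁻⁸·19.40) = 1.739×10¹⁰ K⁴.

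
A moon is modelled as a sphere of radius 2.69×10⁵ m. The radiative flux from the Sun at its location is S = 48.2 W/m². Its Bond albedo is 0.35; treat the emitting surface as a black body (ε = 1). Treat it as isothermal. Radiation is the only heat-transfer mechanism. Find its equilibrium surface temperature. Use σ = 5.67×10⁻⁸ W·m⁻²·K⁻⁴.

At equilibrium, absorbed power = emitted power.
Absorbing cross-section = πr² = 2.273×10¹¹ m²; emitting surface = 4πr² = 9.093×10¹¹ m² (ratio 4).
(1−a)S·A_cross = εσ·A_surf·T⁴  ⇒  T⁴ = (1−a)S/(4σ).
T⁴ = 0.650·48.2/(4·5.67×10⁻⁸) = 1.381×10⁸ K⁴.
T = (1.381×10⁸)^(1/4).

T ≈ 108 K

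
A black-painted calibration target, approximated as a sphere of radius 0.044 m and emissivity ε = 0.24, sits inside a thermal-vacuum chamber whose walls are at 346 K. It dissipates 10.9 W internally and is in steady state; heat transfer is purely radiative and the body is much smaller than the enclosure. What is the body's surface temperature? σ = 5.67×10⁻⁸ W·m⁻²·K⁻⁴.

For a small grey body in a large enclosure, net radiated power = εσA(T⁴ − T_w⁴).
Steady state: P = εσA(T⁴ − T_w⁴) with A = 4πr² = 0.02433 m².
T⁴ = P/(εσA) + T_w⁴ = 10.9/(0.24·5.67×10⁻⁸·0.02433) + (346)⁴
    = 3.292×10¹⁰ + 1.433×10¹⁰ = 4.726×10¹⁰ K⁴.

T ≈ 466 K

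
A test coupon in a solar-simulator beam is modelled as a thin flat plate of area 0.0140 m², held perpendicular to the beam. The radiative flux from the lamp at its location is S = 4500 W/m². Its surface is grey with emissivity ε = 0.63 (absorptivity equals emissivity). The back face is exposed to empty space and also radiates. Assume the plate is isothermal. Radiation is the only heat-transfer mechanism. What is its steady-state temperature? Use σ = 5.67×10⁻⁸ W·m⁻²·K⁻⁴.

T ≈ 446 K

At equilibrium, absorbed power = emitted power.
Absorbing cross-section = A = 0.01400 m²; emitting surface = 2A = 0.02800 m² (ratio 2).
εS·A_cross = εσ·A_surf·T⁴  ⇒  T⁴ = S/(2σ)   (ε cancels).
T⁴ = 4500/(2·5.67×10⁻⁸) = 3.968×10¹⁰ K⁴.
T = (3.968×10¹⁰)^(1/4).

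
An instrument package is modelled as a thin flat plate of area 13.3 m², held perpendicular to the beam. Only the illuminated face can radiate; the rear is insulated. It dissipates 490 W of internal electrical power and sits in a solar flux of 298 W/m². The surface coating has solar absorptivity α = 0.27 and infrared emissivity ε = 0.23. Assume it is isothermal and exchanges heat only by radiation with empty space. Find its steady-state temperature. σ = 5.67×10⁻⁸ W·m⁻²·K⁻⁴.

T ≈ 308 K

At steady state, absorbed solar power + internal power = radiated power.
Absorbed: α·S·A_cross = 0.27·298·13.30 = 1070 W (cross-section A).
Total input = 1070 + 490 = 1560 W.
Radiated: εσ·A_surf·T⁴ with A_surf = A = 13.30 m².
T⁴ = 1560/(0.23·5.67×10⁻⁸·13.30) = 8.995×10⁹ K⁴.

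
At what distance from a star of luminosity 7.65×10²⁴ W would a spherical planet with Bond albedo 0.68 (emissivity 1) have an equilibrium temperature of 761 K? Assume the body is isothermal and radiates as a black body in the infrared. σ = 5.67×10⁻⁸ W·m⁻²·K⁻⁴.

d ≈ 1.60×10⁹ m

For an isothermal black-emitting sphere, (1−a)S·πr² = σ·4πr²·T⁴ ⇒ S = 4σT⁴/(1−a).
S = 4·5.67×10⁻⁸·(761)⁴/0.320 = 2.377×10⁵ W/m².
Flux falls as S = L/(4πd²), so d = √(L/(4πS)) = √(7.65×10²⁴/(4π·2.377×10⁵)).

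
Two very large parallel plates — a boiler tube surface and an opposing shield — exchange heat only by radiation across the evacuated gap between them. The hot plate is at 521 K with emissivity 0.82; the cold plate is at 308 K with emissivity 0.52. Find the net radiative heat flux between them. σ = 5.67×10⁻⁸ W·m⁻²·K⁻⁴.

For two infinite grey parallel plates, q = σ(T₁⁴ − T₂⁴)/(1/ε₁ + 1/ε₂ − 1).
T₁⁴ − T₂⁴ = 7.368×10¹⁰ − 8.999×10⁹ = 6.468×10¹⁰ K⁴.
1/ε₁ + 1/ε₂ − 1 = 1.220 + 1.923 − 1 = 2.143.
q = 5.67×10⁻⁸ × 6.468×10¹⁰ / 2.143.

q ≈ 1710 W/m²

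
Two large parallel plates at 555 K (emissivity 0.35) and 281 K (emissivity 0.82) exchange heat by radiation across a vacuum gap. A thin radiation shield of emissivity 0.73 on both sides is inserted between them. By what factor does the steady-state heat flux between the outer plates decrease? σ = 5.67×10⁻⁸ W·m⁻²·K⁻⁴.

factor ≈ 1.57

Without shield: q₀ = σΔ(T⁴)/(1/ε₁+1/ε₂−1) with denominator 3.077.
With shield the two gaps are in series; the resistances add: (1/ε₁+1/ε_s−1)+(1/ε_s+1/ε₂−1) = 3.227+1.589 = 4.816.
Heat-flux ratio q₀/q = 4.816/3.077.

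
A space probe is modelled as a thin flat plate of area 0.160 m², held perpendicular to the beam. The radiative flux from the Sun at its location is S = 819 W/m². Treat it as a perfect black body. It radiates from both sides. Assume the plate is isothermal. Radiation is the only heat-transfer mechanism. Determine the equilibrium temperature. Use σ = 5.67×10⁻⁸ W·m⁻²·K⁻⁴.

At equilibrium, absorbed power = emitted power.
Absorbing cross-section = A = 0.1600 m²; emitting surface = 2A = 0.3200 m² (ratio 2).
S·A_cross = εσ·A_surf·T⁴  ⇒  T⁴ = S/(2σ).
T⁴ = 1.00·819/(2·5.67×10⁻⁸) = 7.222×10⁹ K⁴.
T = (7.222×10⁹)^(1/4).

T ≈ 292 K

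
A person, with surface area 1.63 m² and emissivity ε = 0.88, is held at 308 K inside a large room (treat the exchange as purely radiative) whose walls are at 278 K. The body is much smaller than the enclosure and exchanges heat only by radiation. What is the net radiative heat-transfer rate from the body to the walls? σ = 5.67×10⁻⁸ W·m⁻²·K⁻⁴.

P_net ≈ 246 W

For a small grey body in a large enclosure: P_net = εσA(T_body⁴ − T_wall⁴).
A = 1.63 m²; T_body⁴ − T_wall⁴ = 8.999×10⁹ − 5.973×10⁹ = 3.026×10⁹ K⁴.
|P_net| = 0.88·5.67×10⁻⁸·1.630·3.026×10⁹.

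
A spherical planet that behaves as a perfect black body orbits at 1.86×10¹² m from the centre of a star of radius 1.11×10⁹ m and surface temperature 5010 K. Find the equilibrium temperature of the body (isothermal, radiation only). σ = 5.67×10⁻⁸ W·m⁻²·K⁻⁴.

T ≈ 86.5 K

The star's surface emits σT_*⁴; at distance d the flux is S = σT_*⁴(R_*/d)².
S = 5.67×10⁻⁸·(5010)⁴·(1.11×10⁹/1.86×10¹²)² = 12.72 W/m².
For an isothermal sphere T⁴ = (1−a)S/(4σ) = 5.609×10⁷ K⁴.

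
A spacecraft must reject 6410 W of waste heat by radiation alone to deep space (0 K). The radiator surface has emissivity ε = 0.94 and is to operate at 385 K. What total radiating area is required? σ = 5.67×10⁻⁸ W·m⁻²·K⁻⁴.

P = εσA T⁴ ⇒ A = P/(εσT⁴).
T⁴ = 2.197×10¹⁰ K⁴.
A = 6410/(0.94 × 5.67×10⁻⁸ × 2.197×10¹⁰).

A ≈ 5.47 m²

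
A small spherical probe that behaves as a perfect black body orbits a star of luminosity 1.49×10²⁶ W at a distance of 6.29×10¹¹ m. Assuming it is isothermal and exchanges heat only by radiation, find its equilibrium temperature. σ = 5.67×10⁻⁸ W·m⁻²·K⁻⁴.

T ≈ 107 K

First find the stellar flux at distance d: S = L/(4πd²) = 1.49×10²⁶/(4π·(6.29×10¹¹)²) = 29.97 W/m².
For an isothermal sphere, absorbed (1−a)S·πr² = emitted σ·4πr²·T⁴, so T⁴ = (1−a)S/(4σ).
T⁴ = 1.00·29.97/(4·5.67×10⁻⁸) = 1.321×10⁸ K⁴.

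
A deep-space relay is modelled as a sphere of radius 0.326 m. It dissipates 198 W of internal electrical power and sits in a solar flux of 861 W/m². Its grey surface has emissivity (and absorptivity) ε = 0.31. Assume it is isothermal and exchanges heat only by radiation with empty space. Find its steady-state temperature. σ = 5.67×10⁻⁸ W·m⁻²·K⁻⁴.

T ≈ 333 K

At steady state, absorbed solar power + internal power = radiated power.
Absorbed: α·S·A_cross = 0.31·861·0.3339 = 89.11 W (cross-section πr²).
Total input = 89.11 + 198 = 287.1 W.
Radiated: εσ·A_surf·T⁴ with A_surf = 4πr² = 1.336 m².
T⁴ = 287.1/(0.31·5.67×10⁻⁸·1.336) = 1.223×10¹⁰ K⁴.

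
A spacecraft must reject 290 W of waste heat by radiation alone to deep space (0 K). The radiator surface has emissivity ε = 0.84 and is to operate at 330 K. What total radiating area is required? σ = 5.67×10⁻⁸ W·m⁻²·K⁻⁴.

A ≈ 0.513 m²

P = εσA T⁴ ⇒ A = P/(εσT⁴).
T⁴ = 1.186×10¹⁰ K⁴.
A = 290/(0.84 × 5.67×10⁻⁸ × 1.186×10¹⁰).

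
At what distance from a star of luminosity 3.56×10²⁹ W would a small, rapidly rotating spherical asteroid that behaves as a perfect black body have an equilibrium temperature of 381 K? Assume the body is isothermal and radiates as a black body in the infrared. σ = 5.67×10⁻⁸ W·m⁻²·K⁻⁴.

For an isothermal black-emitting sphere, (1−a)S·πr² = σ·4πr²·T⁴ ⇒ S = 4σT⁴/(1−a).
S = 4·5.67×10⁻⁸·(381)⁴/1.00 = 4779 W/m².
Flux falls as S = L/(4πd²), so d = √(L/(4πS)) = √(3.56×10²⁹/(4π·4779)).

d ≈ 2.43×10¹² m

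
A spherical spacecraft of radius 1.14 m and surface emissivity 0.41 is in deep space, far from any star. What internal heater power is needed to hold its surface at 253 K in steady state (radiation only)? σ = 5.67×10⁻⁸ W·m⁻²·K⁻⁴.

P = εσ·4πr²·T⁴.
4πr² = 16.33 m²; T⁴ = 4.097×10⁹ K⁴.
P = 0.41·5.67×10⁻⁸·16.33·4.097×10⁹.

P ≈ 1560 W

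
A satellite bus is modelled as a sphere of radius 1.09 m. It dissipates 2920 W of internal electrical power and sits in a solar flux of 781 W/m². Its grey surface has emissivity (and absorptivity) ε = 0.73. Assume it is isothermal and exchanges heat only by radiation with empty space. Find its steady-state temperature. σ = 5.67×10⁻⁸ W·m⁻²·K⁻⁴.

At steady state, absorbed solar power + internal power = radiated power.
Absorbed: α·S·A_cross = 0.73·781·3.733 = 2128 W (cross-section πr²).
Total input = 2128 + 2920 = 5048 W.
Radiated: εσ·A_surf·T⁴ with A_surf = 4πr² = 14.93 m².
T⁴ = 5048/(0.73·5.67×10⁻⁸·14.93) = 8.169×10⁹ K⁴.

T ≈ 301 K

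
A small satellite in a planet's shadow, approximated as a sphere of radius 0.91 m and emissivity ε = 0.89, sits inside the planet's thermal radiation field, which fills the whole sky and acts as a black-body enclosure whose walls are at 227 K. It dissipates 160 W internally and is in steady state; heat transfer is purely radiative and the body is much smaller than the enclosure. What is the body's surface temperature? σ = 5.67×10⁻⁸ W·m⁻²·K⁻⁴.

For a small grey body in a large enclosure, net radiated power = εσA(T⁴ − T_w⁴).
Steady state: P = εσA(T⁴ − T_w⁴) with A = 4πr² = 10.41 m².
T⁴ = P/(εσA) + T_w⁴ = 160/(0.89·5.67×10⁻⁸·10.41) + (227)⁴
    = 3.047×10⁸ + 2.655×10⁹ = 2.960×10⁹ K⁴.

T ≈ 233 K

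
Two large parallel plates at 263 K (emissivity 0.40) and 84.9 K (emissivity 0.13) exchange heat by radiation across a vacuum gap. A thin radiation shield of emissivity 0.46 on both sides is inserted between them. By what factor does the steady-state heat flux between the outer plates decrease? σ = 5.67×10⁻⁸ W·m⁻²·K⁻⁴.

factor ≈ 1.36

Without shield: q₀ = σΔ(T⁴)/(1/ε₁+1/ε₂−1) with denominator 9.192.
With shield the two gaps are in series; the resistances add: (1/ε₁+1/ε_s−1)+(1/ε_s+1/ε₂−1) = 3.674+8.866 = 12.54.
Heat-flux ratio q₀/q = 12.54/9.192.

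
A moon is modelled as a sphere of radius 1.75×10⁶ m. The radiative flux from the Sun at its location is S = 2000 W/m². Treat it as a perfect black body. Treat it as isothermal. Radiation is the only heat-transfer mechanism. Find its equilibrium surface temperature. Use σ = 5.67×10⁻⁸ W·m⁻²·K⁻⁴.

At equilibrium, absorbed power = emitted power.
Absorbing cross-section = πr² = 9.621×10¹² m²; emitting surface = 4πr² = 3.848×10¹³ m² (ratio 4).
S·A_cross = εσ·A_surf·T⁴  ⇒  T⁴ = S/(4σ).
T⁴ = 1.00·2000/(4·5.67×10⁻⁸) = 8.818×10⁹ K⁴.
T = (8.818×10⁹)^(1/4).

T ≈ 306 K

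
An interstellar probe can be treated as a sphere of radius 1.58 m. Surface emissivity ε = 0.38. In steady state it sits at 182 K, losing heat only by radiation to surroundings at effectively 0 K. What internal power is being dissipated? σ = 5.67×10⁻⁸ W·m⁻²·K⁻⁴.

P ≈ 742 W

Steady state: P = εσA T⁴.
A = 4πr² = 31.37 m²; T⁴ = (182)⁴ = 1.097×10⁹ K⁴.
P = 0.38 × 5.67×10⁻⁸ × 31.37 × 1.097×10⁹.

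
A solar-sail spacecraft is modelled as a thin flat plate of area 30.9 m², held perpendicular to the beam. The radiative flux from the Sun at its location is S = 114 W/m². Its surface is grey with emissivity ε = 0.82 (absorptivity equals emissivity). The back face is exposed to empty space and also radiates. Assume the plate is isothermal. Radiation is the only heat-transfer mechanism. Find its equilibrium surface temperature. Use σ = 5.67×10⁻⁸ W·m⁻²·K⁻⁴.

At equilibrium, absorbed power = emitted power.
Absorbing cross-section = A = 30.90 m²; emitting surface = 2A = 61.80 m² (ratio 2).
εS·A_cross = εσ·A_surf·T⁴  ⇒  T⁴ = S/(2σ)   (ε cancels).
T⁴ = 114/(2·5.67×10⁻⁸) = 1.005×10⁹ K⁴.
T = (1.005×10⁹)^(1/4).

T ≈ 178 K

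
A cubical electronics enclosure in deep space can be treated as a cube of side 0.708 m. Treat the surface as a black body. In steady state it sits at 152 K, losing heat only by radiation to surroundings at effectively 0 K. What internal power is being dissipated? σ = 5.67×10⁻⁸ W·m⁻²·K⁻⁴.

P ≈ 91.0 W

Steady state: P = εσA T⁴.
A = 6L² = 3.008 m²; T⁴ = (152)⁴ = 5.338×10⁸ K⁴.
P = 1.0 × 5.67×10⁻⁸ × 3.008 × 5.338×10⁸.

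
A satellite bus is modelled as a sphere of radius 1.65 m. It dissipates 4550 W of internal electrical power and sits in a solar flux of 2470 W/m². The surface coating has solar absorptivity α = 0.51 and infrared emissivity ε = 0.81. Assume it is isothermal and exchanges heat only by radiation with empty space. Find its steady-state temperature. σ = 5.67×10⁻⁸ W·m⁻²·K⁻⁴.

T ≈ 314 K

At steady state, absorbed solar power + internal power = radiated power.
Absorbed: α·S·A_cross = 0.51·2470·8.553 = 10770 W (cross-section πr²).
Total input = 10770 + 4550 = 15320 W.
Radiated: εσ·A_surf·T⁴ with A_surf = 4πr² = 34.21 m².
T⁴ = 15320/(0.81·5.67×10⁻⁸·34.21) = 9.753×10⁹ K⁴.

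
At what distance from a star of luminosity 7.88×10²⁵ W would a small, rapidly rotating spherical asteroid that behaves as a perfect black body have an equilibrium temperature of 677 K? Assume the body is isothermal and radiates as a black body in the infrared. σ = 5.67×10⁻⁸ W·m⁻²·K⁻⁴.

d ≈ 1.15×10¹⁰ m

For an isothermal black-emitting sphere, (1−a)S·πr² = σ·4πr²·T⁴ ⇒ S = 4σT⁴/(1−a).
S = 4·5.67×10⁻⁸·(677)⁴/1.00 = 47640 W/m².
Flux falls as S = L/(4πd²), so d = √(L/(4πS)) = √(7.88×10²⁵/(4π·47640)).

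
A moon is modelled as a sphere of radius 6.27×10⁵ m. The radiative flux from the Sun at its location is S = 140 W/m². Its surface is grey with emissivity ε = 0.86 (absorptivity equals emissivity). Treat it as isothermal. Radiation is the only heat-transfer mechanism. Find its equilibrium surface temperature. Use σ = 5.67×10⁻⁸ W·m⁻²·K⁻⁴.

T ≈ 158 K

At equilibrium, absorbed power = emitted power.
Absorbing cross-section = πr² = 1.235×10¹² m²; emitting surface = 4πr² = 4.940×10¹² m² (ratio 4).
εS·A_cross = εσ·A_surf·T⁴  ⇒  T⁴ = S/(4σ)   (ε cancels).
T⁴ = 140/(4·5.67×10⁻⁸) = 6.173×10⁸ K⁴.
T = (6.173×10⁸)^(1/4).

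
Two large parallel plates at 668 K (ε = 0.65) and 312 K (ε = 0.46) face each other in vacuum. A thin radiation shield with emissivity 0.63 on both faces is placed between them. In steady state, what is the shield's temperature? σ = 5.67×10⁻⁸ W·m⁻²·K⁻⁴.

In steady state the net flux on the hot side equals that on the cold side.
σ(T₁⁴−T_s⁴)/D₁ = σ(T_s⁴−T₂⁴)/D₂, with D₁ = 1/ε₁+1/ε_s−1 = 2.126, D₂ = 1/ε_s+1/ε₂−1 = 2.761.
Solve for T_s⁴: T_s⁴ = (D₂·T₁⁴ + D₁·T₂⁴)/(D₁+D₂) = 1.166×10¹¹ K⁴.

T_s ≈ 584 K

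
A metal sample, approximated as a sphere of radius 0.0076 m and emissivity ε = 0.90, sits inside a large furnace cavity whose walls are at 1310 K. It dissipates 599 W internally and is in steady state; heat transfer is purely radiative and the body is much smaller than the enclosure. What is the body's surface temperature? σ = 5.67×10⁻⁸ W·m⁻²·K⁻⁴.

For a small grey body in a large enclosure, net radiated power = εσA(T⁴ − T_w⁴).
Steady state: P = εσA(T⁴ − T_w⁴) with A = 4πr² = 7.258×10⁻⁴ m².
T⁴ = P/(εσA) + T_w⁴ = 599/(0.90·5.67×10⁻⁸·7.258×10⁻⁴) + (1310)⁴
    = 1.617×10¹³ + 2.945×10¹² = 1.912×10¹³ K⁴.

T ≈ 2090 K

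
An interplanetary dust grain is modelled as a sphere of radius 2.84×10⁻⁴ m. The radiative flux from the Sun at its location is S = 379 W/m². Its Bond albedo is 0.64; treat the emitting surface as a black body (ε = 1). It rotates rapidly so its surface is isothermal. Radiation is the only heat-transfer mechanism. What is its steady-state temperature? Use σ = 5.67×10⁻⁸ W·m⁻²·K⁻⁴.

T ≈ 157 K

At equilibrium, absorbed power = emitted power.
Absorbing cross-section = πr² = 2.534×10⁻⁷ m²; emitting surface = 4πr² = 1.014×10⁻⁶ m² (ratio 4).
(1−a)S·A_cross = εσ·A_surf·T⁴  ⇒  T⁴ = (1−a)S/(4σ).
T⁴ = 0.360·379/(4·5.67×10⁻⁸) = 6.016×10⁸ K⁴.
T = (6.016×10⁸)^(1/4).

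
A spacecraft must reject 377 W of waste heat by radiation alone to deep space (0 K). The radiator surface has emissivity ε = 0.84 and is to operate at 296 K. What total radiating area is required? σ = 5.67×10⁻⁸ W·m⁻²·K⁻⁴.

P = εσA T⁴ ⇒ A = P/(εσT⁴).
T⁴ = 7.677×10⁹ K⁴.
A = 377/(0.84 × 5.67×10⁻⁸ × 7.677×10⁹).

A ≈ 1.03 m²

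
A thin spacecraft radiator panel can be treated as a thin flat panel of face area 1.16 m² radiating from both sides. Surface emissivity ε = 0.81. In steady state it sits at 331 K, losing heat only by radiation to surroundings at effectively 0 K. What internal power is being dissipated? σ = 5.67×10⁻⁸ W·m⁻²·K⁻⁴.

Steady state: P = εσA T⁴.
A = 2·1.16 = 2.320 m²; T⁴ = (331)⁴ = 1.200×10¹⁰ K⁴.
P = 0.81 × 5.67×10⁻⁸ × 2.320 × 1.200×10¹⁰.

P ≈ 1280 W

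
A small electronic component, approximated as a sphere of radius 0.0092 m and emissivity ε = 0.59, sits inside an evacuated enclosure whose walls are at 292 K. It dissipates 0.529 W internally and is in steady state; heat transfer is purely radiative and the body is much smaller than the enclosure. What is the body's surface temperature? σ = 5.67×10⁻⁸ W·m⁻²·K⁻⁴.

T ≈ 386 K

For a small grey body in a large enclosure, net radiated power = εσA(T⁴ − T_w⁴).
Steady state: P = εσA(T⁴ − T_w⁴) with A = 4πr² = 0.001064 m².
T⁴ = P/(εσA) + T_w⁴ = 0.529/(0.59·5.67×10⁻⁸·0.001064) + (292)⁴
    = 1.487×10¹⁰ + 7.270×10⁹ = 2.214×10¹⁰ K⁴.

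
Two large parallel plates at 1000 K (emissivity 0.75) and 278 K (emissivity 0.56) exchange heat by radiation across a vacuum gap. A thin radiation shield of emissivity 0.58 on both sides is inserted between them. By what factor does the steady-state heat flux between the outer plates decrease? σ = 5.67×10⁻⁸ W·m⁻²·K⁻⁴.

Without shield: q₀ = σΔ(T⁴)/(1/ε₁+1/ε₂−1) with denominator 2.119.
With shield the two gaps are in series; the resistances add: (1/ε₁+1/ε_s−1)+(1/ε_s+1/ε₂−1) = 2.057+2.510 = 4.567.
Heat-flux ratio q₀/q = 4.567/2.119.

factor ≈ 2.16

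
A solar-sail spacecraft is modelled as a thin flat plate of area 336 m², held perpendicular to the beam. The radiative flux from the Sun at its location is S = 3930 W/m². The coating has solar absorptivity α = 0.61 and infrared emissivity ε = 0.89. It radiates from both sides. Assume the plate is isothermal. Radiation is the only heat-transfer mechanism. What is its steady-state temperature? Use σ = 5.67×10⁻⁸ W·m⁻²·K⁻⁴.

T ≈ 393 K

At equilibrium, absorbed power = emitted power.
Absorbing cross-section = A = 336.0 m²; emitting surface = 2A = 672.0 m² (ratio 2).
αS·A_cross = εσ·A_surf·T⁴  ⇒  T⁴ = αS/(ε·2σ).
T⁴ = 0.610·3930/(0.89·2·5.67×10⁻⁸) = 2.375×10¹⁰ K⁴.
T = (2.375×10¹⁰)^(1/4).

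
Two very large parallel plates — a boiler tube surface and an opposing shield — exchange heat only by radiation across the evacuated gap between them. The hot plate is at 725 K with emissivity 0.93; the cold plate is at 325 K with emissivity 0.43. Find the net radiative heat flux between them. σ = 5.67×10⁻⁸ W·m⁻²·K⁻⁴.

q ≈ 6260 W/m²

For two infinite grey parallel plates, q = σ(T₁⁴ − T₂⁴)/(1/ε₁ + 1/ε₂ − 1).
T₁⁴ − T₂⁴ = 2.763×10¹¹ − 1.116×10¹⁰ = 2.651×10¹¹ K⁴.
1/ε₁ + 1/ε₂ − 1 = 1.075 + 2.326 − 1 = 2.401.
q = 5.67×10⁻⁸ × 2.651×10¹¹ / 2.401.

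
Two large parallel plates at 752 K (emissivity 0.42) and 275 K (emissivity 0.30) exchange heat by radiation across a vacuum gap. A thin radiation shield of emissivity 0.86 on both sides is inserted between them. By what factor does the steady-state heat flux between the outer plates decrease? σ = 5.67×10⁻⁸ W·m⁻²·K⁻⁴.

factor ≈ 1.28

Without shield: q₀ = σΔ(T⁴)/(1/ε₁+1/ε₂−1) with denominator 4.714.
With shield the two gaps are in series; the resistances add: (1/ε₁+1/ε_s−1)+(1/ε_s+1/ε₂−1) = 2.544+3.496 = 6.040.
Heat-flux ratio q₀/q = 6.040/4.714.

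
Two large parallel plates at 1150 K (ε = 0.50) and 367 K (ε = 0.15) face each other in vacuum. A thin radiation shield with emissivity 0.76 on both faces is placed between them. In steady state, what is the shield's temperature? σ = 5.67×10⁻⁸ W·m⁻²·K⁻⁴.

In steady state the net flux on the hot side equals that on the cold side.
σ(T₁⁴−T_s⁴)/D₁ = σ(T_s⁴−T₂⁴)/D₂, with D₁ = 1/ε₁+1/ε_s−1 = 2.316, D₂ = 1/ε_s+1/ε₂−1 = 6.982.
Solve for T_s⁴: T_s⁴ = (D₂·T₁⁴ + D₁·T₂⁴)/(D₁+D₂) = 1.318×10¹² K⁴.

T_s ≈ 1070 K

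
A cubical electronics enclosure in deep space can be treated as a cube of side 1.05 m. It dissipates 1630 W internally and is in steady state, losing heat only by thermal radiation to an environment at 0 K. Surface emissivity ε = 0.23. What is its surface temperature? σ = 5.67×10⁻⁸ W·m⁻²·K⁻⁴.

Steady state: internal power = radiated power, P = εσA T⁴.
Radiating area A = 6L² = 6.615 m².
T⁴ = P/(εσA) = 1630/(0.23·5.67×10⁻⁸·6.615) = 1.889×10¹⁰ K⁴.
T = (1.889×10¹⁰)^(1/4).

T ≈ 371 K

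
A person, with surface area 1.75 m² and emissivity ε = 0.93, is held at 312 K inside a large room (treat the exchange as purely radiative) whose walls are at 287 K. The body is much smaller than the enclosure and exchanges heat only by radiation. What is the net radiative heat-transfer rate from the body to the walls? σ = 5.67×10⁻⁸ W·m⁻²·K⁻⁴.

For a small grey body in a large enclosure: P_net = εσA(T_body⁴ − T_wall⁴).
A = 1.75 m²; T_body⁴ − T_wall⁴ = 9.476×10⁹ − 6.785×10⁹ = 2.691×10⁹ K⁴.
|P_net| = 0.93·5.67×10⁻⁸·1.750·2.691×10⁹.

P_net ≈ 248 W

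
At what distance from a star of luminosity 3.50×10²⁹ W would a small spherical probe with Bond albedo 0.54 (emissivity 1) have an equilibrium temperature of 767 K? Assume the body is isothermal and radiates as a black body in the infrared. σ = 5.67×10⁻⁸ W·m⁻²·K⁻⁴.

d ≈ 4.04×10¹¹ m

For an isothermal black-emitting sphere, (1−a)S·πr² = σ·4πr²·T⁴ ⇒ S = 4σT⁴/(1−a).
S = 4·5.67×10⁻⁸·(767)⁴/0.460 = 1.706×10⁵ W/m².
Flux falls as S = L/(4πd²), so d = √(L/(4πS)) = √(3.50×10²⁹/(4π·1.706×10⁵)).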